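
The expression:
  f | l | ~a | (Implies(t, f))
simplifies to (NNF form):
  f | l | ~a | ~t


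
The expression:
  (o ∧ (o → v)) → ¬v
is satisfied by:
  {v: False, o: False}
  {o: True, v: False}
  {v: True, o: False}


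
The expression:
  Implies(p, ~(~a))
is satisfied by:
  {a: True, p: False}
  {p: False, a: False}
  {p: True, a: True}


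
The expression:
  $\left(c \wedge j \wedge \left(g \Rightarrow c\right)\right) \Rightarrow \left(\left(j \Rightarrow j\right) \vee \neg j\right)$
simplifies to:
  $\text{True}$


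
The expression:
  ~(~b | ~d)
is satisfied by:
  {b: True, d: True}


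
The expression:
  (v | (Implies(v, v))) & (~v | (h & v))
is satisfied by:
  {h: True, v: False}
  {v: False, h: False}
  {v: True, h: True}


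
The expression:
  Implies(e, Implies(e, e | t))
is always true.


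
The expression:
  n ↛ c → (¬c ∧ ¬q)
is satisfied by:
  {c: True, q: False, n: False}
  {q: False, n: False, c: False}
  {c: True, n: True, q: False}
  {n: True, q: False, c: False}
  {c: True, q: True, n: False}
  {q: True, c: False, n: False}
  {c: True, n: True, q: True}


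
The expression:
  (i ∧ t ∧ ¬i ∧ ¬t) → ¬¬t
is always true.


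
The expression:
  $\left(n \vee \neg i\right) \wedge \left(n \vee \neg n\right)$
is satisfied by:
  {n: True, i: False}
  {i: False, n: False}
  {i: True, n: True}


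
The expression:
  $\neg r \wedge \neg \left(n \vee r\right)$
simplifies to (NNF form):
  $\neg n \wedge \neg r$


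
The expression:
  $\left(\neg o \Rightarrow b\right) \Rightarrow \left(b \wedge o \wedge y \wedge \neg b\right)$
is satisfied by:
  {o: False, b: False}


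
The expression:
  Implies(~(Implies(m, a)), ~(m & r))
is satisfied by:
  {a: True, m: False, r: False}
  {m: False, r: False, a: False}
  {r: True, a: True, m: False}
  {r: True, m: False, a: False}
  {a: True, m: True, r: False}
  {m: True, a: False, r: False}
  {r: True, m: True, a: True}


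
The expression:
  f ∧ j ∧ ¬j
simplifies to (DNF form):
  False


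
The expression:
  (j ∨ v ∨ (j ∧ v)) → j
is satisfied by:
  {j: True, v: False}
  {v: False, j: False}
  {v: True, j: True}


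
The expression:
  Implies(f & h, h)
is always true.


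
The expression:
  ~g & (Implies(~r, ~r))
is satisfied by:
  {g: False}


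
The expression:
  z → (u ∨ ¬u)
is always true.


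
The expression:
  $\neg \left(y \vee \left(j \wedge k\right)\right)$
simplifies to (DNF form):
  $\left(\neg j \wedge \neg y\right) \vee \left(\neg k \wedge \neg y\right)$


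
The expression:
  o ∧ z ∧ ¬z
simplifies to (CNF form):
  False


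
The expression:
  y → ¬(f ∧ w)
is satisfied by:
  {w: False, y: False, f: False}
  {f: True, w: False, y: False}
  {y: True, w: False, f: False}
  {f: True, y: True, w: False}
  {w: True, f: False, y: False}
  {f: True, w: True, y: False}
  {y: True, w: True, f: False}


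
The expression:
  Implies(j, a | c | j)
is always true.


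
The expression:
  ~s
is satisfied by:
  {s: False}


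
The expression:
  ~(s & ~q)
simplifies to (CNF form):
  q | ~s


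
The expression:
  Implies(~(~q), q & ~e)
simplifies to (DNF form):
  ~e | ~q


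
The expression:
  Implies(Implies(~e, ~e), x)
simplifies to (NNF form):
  x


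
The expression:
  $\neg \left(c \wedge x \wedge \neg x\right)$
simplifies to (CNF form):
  $\text{True}$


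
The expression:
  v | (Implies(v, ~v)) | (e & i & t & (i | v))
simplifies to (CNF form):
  True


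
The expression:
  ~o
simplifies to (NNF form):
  ~o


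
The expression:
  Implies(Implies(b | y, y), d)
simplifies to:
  d | (b & ~y)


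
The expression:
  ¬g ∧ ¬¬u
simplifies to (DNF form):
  u ∧ ¬g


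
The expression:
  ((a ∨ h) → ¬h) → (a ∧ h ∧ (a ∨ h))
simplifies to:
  h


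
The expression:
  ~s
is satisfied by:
  {s: False}


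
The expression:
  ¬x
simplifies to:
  ¬x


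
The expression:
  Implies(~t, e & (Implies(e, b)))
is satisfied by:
  {b: True, t: True, e: True}
  {b: True, t: True, e: False}
  {t: True, e: True, b: False}
  {t: True, e: False, b: False}
  {b: True, e: True, t: False}


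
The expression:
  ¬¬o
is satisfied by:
  {o: True}


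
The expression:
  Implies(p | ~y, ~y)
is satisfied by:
  {p: False, y: False}
  {y: True, p: False}
  {p: True, y: False}


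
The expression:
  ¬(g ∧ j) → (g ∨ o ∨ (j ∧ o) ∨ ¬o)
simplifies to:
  True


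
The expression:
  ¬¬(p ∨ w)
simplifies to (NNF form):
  p ∨ w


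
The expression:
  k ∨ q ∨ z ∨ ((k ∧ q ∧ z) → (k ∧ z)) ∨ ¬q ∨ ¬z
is always true.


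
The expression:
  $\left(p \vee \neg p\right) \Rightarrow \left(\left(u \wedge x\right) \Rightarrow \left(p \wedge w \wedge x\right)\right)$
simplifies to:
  $\left(p \wedge w\right) \vee \neg u \vee \neg x$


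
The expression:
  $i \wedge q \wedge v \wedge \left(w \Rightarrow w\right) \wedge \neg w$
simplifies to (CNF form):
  $i \wedge q \wedge v \wedge \neg w$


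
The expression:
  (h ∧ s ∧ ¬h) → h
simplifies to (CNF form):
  True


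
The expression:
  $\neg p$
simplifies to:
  $\neg p$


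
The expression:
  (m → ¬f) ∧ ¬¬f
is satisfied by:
  {f: True, m: False}


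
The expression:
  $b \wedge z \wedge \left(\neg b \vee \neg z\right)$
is never true.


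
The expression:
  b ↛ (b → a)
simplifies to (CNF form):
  b ∧ ¬a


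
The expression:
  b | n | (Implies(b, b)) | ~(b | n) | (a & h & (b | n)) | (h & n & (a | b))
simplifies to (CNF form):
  True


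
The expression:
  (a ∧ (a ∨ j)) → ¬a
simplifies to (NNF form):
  ¬a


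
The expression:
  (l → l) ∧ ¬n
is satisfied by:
  {n: False}


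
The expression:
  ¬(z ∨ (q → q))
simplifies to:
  False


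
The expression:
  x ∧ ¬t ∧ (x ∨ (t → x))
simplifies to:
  x ∧ ¬t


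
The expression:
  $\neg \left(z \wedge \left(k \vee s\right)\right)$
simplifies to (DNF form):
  $\left(\neg k \wedge \neg s\right) \vee \neg z$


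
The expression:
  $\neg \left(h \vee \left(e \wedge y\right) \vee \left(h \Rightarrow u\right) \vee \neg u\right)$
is never true.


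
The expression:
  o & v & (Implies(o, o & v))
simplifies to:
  o & v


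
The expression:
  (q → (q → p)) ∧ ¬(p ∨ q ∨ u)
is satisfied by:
  {q: False, u: False, p: False}


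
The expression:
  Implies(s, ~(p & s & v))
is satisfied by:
  {s: False, v: False, p: False}
  {p: True, s: False, v: False}
  {v: True, s: False, p: False}
  {p: True, v: True, s: False}
  {s: True, p: False, v: False}
  {p: True, s: True, v: False}
  {v: True, s: True, p: False}


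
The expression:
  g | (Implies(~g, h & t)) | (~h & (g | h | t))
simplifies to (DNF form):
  g | t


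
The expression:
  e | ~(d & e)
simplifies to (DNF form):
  True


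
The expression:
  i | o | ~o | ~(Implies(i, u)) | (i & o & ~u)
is always true.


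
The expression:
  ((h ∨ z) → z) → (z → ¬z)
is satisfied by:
  {z: False}


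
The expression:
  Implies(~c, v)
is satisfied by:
  {c: True, v: True}
  {c: True, v: False}
  {v: True, c: False}


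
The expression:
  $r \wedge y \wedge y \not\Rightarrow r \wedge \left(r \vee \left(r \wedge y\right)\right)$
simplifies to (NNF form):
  $\text{False}$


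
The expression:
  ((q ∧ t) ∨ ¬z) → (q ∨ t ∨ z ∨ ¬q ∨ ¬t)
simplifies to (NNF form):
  True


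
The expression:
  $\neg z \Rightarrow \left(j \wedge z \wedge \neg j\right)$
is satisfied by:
  {z: True}


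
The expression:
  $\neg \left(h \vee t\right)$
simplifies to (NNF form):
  $\neg h \wedge \neg t$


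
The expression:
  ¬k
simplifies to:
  ¬k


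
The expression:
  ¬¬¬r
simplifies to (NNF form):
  ¬r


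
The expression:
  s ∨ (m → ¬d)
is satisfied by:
  {s: True, m: False, d: False}
  {m: False, d: False, s: False}
  {s: True, d: True, m: False}
  {d: True, m: False, s: False}
  {s: True, m: True, d: False}
  {m: True, s: False, d: False}
  {s: True, d: True, m: True}


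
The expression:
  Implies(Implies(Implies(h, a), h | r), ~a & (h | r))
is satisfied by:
  {h: False, a: False, r: False}
  {r: True, h: False, a: False}
  {h: True, r: False, a: False}
  {r: True, h: True, a: False}
  {a: True, r: False, h: False}


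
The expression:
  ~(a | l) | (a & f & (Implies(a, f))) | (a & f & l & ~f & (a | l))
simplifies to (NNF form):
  (a & f) | (~a & ~l)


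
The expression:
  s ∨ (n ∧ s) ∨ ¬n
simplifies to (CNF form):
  s ∨ ¬n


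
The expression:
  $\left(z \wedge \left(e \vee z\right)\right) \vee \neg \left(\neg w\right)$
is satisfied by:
  {z: True, w: True}
  {z: True, w: False}
  {w: True, z: False}


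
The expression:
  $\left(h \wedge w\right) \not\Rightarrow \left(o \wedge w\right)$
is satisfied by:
  {h: True, w: True, o: False}


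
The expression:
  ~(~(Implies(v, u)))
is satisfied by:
  {u: True, v: False}
  {v: False, u: False}
  {v: True, u: True}


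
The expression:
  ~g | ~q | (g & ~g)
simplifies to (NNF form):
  ~g | ~q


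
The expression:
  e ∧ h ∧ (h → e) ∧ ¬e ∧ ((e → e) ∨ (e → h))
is never true.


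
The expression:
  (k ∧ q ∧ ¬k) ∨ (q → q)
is always true.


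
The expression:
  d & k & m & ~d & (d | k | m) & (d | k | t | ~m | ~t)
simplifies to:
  False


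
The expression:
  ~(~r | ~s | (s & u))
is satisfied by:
  {r: True, s: True, u: False}


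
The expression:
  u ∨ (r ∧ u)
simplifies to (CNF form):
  u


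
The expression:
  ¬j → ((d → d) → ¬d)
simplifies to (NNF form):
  j ∨ ¬d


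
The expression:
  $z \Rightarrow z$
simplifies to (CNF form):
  $\text{True}$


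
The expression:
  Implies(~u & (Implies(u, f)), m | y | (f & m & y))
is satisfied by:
  {y: True, m: True, u: True}
  {y: True, m: True, u: False}
  {y: True, u: True, m: False}
  {y: True, u: False, m: False}
  {m: True, u: True, y: False}
  {m: True, u: False, y: False}
  {u: True, m: False, y: False}


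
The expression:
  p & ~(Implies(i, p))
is never true.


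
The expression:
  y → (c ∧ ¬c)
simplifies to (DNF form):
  ¬y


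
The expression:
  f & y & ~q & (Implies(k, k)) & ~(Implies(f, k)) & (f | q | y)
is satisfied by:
  {f: True, y: True, q: False, k: False}


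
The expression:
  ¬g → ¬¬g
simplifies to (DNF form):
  g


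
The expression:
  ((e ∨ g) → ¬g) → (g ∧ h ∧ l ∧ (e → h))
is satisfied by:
  {g: True}


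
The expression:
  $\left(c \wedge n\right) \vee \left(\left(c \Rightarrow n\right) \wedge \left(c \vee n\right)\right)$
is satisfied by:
  {n: True}


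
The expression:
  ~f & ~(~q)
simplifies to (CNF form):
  q & ~f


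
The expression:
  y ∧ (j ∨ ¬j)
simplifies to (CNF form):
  y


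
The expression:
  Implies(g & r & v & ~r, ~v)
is always true.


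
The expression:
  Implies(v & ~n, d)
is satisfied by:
  {n: True, d: True, v: False}
  {n: True, v: False, d: False}
  {d: True, v: False, n: False}
  {d: False, v: False, n: False}
  {n: True, d: True, v: True}
  {n: True, v: True, d: False}
  {d: True, v: True, n: False}


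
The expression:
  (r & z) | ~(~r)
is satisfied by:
  {r: True}


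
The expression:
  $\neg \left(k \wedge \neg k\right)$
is always true.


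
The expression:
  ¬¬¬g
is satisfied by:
  {g: False}


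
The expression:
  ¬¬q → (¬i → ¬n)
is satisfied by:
  {i: True, q: False, n: False}
  {q: False, n: False, i: False}
  {i: True, n: True, q: False}
  {n: True, q: False, i: False}
  {i: True, q: True, n: False}
  {q: True, i: False, n: False}
  {i: True, n: True, q: True}


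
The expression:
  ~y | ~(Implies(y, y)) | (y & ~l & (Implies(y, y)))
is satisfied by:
  {l: False, y: False}
  {y: True, l: False}
  {l: True, y: False}


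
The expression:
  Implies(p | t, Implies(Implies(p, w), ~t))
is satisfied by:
  {p: True, w: False, t: False}
  {w: False, t: False, p: False}
  {p: True, w: True, t: False}
  {w: True, p: False, t: False}
  {t: True, p: True, w: False}


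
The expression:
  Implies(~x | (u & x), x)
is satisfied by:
  {x: True}


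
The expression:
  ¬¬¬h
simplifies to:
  ¬h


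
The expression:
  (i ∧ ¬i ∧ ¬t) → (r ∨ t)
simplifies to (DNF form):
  True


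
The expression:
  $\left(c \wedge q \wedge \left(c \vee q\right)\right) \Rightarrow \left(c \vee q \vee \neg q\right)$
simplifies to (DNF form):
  $\text{True}$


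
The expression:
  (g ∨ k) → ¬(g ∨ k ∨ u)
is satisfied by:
  {g: False, k: False}


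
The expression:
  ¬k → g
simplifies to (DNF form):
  g ∨ k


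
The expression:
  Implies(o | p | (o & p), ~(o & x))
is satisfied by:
  {o: False, x: False}
  {x: True, o: False}
  {o: True, x: False}


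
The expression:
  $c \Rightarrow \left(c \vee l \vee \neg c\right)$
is always true.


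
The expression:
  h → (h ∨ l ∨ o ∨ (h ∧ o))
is always true.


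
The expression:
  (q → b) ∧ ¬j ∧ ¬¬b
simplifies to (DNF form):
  b ∧ ¬j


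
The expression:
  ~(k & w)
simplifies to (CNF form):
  ~k | ~w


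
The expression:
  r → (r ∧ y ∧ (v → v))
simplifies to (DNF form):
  y ∨ ¬r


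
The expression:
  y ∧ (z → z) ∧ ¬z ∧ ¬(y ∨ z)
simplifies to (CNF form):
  False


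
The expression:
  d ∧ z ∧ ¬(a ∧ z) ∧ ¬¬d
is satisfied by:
  {z: True, d: True, a: False}


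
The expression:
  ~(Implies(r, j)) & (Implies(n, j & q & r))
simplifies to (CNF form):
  r & ~j & ~n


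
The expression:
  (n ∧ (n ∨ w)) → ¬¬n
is always true.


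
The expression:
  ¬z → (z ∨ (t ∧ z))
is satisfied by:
  {z: True}


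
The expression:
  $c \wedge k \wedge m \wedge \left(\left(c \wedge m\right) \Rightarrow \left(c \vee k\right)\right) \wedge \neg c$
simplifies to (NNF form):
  $\text{False}$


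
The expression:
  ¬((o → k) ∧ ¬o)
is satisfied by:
  {o: True}


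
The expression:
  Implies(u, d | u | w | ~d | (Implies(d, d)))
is always true.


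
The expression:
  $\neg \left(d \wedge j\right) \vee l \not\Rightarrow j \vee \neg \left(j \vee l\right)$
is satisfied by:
  {d: False, j: False}
  {j: True, d: False}
  {d: True, j: False}


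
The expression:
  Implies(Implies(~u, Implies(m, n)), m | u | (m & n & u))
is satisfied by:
  {m: True, u: True}
  {m: True, u: False}
  {u: True, m: False}


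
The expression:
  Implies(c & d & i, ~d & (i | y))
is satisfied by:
  {c: False, d: False, i: False}
  {i: True, c: False, d: False}
  {d: True, c: False, i: False}
  {i: True, d: True, c: False}
  {c: True, i: False, d: False}
  {i: True, c: True, d: False}
  {d: True, c: True, i: False}


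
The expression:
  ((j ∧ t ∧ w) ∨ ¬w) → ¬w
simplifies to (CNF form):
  ¬j ∨ ¬t ∨ ¬w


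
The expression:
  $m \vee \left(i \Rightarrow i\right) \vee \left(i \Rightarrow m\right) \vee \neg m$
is always true.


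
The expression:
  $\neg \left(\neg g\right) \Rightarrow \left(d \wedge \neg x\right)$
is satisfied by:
  {d: True, g: False, x: False}
  {d: False, g: False, x: False}
  {x: True, d: True, g: False}
  {x: True, d: False, g: False}
  {g: True, d: True, x: False}


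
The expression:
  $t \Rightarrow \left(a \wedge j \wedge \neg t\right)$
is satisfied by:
  {t: False}


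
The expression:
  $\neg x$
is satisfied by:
  {x: False}


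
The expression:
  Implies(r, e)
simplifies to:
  e | ~r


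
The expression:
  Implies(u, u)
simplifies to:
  True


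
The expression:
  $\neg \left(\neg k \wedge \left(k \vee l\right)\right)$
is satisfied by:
  {k: True, l: False}
  {l: False, k: False}
  {l: True, k: True}


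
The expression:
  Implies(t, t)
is always true.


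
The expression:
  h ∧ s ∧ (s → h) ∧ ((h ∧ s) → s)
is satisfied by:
  {h: True, s: True}


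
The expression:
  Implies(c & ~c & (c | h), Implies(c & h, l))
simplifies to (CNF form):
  True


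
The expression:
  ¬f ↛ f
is always true.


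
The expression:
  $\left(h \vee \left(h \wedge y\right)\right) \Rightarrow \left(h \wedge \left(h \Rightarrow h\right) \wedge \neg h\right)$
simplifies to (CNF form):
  $\neg h$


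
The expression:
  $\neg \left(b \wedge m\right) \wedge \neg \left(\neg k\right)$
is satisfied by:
  {k: True, m: False, b: False}
  {b: True, k: True, m: False}
  {m: True, k: True, b: False}


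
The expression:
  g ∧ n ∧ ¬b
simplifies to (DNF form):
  g ∧ n ∧ ¬b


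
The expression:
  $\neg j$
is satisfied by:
  {j: False}


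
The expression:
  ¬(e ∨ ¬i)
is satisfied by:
  {i: True, e: False}


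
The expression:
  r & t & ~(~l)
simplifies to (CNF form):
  l & r & t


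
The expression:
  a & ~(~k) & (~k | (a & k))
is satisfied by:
  {a: True, k: True}


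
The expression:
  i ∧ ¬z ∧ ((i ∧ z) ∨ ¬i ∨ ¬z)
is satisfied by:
  {i: True, z: False}


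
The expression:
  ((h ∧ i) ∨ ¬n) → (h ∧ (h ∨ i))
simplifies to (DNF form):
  h ∨ n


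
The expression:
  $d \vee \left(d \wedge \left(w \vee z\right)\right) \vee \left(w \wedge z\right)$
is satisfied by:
  {d: True, z: True, w: True}
  {d: True, z: True, w: False}
  {d: True, w: True, z: False}
  {d: True, w: False, z: False}
  {z: True, w: True, d: False}


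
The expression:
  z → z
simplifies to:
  True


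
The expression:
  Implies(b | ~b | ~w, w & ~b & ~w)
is never true.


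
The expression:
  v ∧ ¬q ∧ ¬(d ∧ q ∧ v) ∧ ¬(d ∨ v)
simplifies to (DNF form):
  False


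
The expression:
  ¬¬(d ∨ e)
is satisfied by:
  {d: True, e: True}
  {d: True, e: False}
  {e: True, d: False}


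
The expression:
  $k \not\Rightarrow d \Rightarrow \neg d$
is always true.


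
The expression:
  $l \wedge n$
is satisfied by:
  {n: True, l: True}


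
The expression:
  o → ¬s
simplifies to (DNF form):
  ¬o ∨ ¬s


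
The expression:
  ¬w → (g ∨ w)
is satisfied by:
  {g: True, w: True}
  {g: True, w: False}
  {w: True, g: False}


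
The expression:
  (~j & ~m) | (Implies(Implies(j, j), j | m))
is always true.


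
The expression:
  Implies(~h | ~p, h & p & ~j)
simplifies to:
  h & p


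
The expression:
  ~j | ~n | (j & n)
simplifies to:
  True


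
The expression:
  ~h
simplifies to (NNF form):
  ~h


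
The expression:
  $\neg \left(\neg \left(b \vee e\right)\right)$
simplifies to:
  $b \vee e$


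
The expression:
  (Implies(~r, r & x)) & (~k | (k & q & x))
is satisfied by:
  {r: True, x: True, q: True, k: False}
  {r: True, x: True, q: False, k: False}
  {r: True, q: True, k: False, x: False}
  {r: True, q: False, k: False, x: False}
  {r: True, x: True, k: True, q: True}


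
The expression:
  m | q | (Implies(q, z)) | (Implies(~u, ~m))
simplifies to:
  True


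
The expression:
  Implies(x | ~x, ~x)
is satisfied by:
  {x: False}


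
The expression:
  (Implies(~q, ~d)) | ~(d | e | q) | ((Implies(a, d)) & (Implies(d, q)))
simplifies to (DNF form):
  q | ~d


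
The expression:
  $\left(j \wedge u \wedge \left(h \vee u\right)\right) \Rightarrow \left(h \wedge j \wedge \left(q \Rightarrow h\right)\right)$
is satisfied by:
  {h: True, u: False, j: False}
  {u: False, j: False, h: False}
  {j: True, h: True, u: False}
  {j: True, u: False, h: False}
  {h: True, u: True, j: False}
  {u: True, h: False, j: False}
  {j: True, u: True, h: True}


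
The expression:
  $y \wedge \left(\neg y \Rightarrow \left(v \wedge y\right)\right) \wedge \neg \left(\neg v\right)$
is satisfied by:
  {y: True, v: True}


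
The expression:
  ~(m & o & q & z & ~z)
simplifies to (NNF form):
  True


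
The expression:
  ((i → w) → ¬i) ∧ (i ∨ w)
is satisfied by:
  {i: True, w: False}
  {w: True, i: False}


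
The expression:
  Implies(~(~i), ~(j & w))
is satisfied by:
  {w: False, i: False, j: False}
  {j: True, w: False, i: False}
  {i: True, w: False, j: False}
  {j: True, i: True, w: False}
  {w: True, j: False, i: False}
  {j: True, w: True, i: False}
  {i: True, w: True, j: False}


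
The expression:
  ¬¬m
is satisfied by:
  {m: True}


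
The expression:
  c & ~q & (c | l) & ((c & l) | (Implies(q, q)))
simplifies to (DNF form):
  c & ~q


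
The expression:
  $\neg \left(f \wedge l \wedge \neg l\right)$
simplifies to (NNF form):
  $\text{True}$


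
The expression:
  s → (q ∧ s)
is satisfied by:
  {q: True, s: False}
  {s: False, q: False}
  {s: True, q: True}


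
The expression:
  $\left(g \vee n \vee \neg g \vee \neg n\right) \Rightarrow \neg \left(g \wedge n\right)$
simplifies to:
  $\neg g \vee \neg n$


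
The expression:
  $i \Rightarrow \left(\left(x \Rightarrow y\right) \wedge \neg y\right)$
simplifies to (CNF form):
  $\left(\neg i \vee \neg x\right) \wedge \left(\neg i \vee \neg y\right)$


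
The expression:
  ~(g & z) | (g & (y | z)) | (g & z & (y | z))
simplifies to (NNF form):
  True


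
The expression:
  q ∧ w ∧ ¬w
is never true.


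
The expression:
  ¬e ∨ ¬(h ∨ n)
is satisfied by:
  {n: False, e: False, h: False}
  {h: True, n: False, e: False}
  {n: True, h: False, e: False}
  {h: True, n: True, e: False}
  {e: True, h: False, n: False}


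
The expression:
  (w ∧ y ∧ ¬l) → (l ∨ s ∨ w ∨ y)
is always true.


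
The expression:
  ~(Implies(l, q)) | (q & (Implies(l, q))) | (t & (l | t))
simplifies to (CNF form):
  l | q | t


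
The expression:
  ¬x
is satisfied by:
  {x: False}


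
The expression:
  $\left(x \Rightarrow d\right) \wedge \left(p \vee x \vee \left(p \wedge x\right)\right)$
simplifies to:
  $\left(d \wedge x\right) \vee \left(p \wedge \neg x\right)$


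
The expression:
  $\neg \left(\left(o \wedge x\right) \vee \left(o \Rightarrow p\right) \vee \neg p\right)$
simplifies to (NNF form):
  $\text{False}$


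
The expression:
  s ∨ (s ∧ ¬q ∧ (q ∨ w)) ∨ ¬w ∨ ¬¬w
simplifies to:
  True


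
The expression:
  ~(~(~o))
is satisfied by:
  {o: False}


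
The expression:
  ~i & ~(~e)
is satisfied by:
  {e: True, i: False}


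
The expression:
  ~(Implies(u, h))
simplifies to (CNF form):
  u & ~h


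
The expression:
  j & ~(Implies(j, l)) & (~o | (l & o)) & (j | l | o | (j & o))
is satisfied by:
  {j: True, o: False, l: False}


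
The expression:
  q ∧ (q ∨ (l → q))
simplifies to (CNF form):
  q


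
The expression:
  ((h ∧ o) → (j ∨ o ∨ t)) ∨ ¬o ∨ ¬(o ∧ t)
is always true.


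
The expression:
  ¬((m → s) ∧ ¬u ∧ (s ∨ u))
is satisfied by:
  {u: True, s: False}
  {s: False, u: False}
  {s: True, u: True}


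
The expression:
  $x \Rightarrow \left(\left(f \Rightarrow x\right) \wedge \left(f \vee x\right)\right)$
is always true.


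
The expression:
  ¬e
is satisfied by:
  {e: False}


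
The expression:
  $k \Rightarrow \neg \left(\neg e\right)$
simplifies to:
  $e \vee \neg k$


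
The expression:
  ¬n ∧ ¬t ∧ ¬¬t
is never true.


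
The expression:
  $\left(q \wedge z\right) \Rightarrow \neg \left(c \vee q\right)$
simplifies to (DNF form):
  $\neg q \vee \neg z$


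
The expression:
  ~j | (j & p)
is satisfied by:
  {p: True, j: False}
  {j: False, p: False}
  {j: True, p: True}


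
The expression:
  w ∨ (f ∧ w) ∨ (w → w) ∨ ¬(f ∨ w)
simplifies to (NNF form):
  True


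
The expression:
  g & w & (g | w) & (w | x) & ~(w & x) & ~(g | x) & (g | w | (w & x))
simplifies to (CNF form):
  False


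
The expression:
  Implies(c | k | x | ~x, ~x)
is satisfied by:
  {x: False}


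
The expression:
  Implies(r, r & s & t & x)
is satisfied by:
  {t: True, x: True, s: True, r: False}
  {t: True, x: True, s: False, r: False}
  {t: True, s: True, x: False, r: False}
  {t: True, s: False, x: False, r: False}
  {x: True, s: True, t: False, r: False}
  {x: True, s: False, t: False, r: False}
  {s: True, t: False, x: False, r: False}
  {s: False, t: False, x: False, r: False}
  {r: True, t: True, x: True, s: True}


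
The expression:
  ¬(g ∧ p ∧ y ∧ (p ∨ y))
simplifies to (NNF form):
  ¬g ∨ ¬p ∨ ¬y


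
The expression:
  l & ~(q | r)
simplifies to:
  l & ~q & ~r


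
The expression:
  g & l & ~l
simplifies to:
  False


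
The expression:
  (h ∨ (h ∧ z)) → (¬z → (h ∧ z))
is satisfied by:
  {z: True, h: False}
  {h: False, z: False}
  {h: True, z: True}


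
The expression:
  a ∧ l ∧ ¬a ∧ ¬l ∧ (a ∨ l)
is never true.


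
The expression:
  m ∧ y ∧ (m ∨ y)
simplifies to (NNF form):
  m ∧ y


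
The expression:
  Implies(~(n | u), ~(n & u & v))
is always true.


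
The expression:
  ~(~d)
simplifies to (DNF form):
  d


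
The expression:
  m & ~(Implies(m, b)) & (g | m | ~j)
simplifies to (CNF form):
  m & ~b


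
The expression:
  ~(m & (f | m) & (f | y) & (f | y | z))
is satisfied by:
  {f: False, m: False, y: False}
  {y: True, f: False, m: False}
  {f: True, y: False, m: False}
  {y: True, f: True, m: False}
  {m: True, y: False, f: False}


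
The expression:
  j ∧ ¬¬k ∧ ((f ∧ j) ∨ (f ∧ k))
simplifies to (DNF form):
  f ∧ j ∧ k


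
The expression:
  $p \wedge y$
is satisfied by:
  {p: True, y: True}


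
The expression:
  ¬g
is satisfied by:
  {g: False}


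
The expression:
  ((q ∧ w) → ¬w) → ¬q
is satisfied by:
  {w: True, q: False}
  {q: False, w: False}
  {q: True, w: True}


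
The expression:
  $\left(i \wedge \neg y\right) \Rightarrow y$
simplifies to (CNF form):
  $y \vee \neg i$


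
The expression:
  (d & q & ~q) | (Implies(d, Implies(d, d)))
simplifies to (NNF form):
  True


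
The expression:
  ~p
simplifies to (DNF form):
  ~p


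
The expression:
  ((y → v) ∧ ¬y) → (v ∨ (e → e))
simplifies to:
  True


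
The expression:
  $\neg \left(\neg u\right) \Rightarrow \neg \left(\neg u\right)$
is always true.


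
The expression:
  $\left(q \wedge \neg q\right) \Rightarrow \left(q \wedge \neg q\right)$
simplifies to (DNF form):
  $\text{True}$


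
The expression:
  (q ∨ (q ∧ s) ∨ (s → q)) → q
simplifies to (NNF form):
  q ∨ s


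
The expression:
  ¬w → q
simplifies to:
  q ∨ w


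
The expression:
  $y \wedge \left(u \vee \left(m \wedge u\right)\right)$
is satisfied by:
  {u: True, y: True}


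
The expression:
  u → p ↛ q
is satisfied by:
  {p: True, q: False, u: False}
  {q: False, u: False, p: False}
  {p: True, q: True, u: False}
  {q: True, p: False, u: False}
  {u: True, p: True, q: False}


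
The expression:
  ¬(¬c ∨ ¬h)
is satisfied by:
  {h: True, c: True}


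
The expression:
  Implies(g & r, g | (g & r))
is always true.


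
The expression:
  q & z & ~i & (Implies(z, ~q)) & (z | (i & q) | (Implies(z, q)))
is never true.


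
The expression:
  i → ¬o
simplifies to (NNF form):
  ¬i ∨ ¬o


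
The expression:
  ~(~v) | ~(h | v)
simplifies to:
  v | ~h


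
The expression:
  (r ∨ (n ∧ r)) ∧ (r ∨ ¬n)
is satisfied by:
  {r: True}


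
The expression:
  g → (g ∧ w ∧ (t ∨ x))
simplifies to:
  (t ∧ w) ∨ (w ∧ x) ∨ ¬g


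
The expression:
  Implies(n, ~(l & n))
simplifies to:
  ~l | ~n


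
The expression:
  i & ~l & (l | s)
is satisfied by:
  {i: True, s: True, l: False}


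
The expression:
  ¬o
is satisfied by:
  {o: False}


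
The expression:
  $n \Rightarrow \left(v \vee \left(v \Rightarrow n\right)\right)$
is always true.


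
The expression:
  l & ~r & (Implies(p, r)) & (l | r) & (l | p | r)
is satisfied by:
  {l: True, p: False, r: False}


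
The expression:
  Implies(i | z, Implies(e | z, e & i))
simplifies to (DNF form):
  ~z | (e & i)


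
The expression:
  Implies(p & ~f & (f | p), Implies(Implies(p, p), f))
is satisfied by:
  {f: True, p: False}
  {p: False, f: False}
  {p: True, f: True}


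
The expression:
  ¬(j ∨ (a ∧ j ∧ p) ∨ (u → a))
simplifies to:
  u ∧ ¬a ∧ ¬j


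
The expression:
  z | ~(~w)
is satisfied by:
  {z: True, w: True}
  {z: True, w: False}
  {w: True, z: False}


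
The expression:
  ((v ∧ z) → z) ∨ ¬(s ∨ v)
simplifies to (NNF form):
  True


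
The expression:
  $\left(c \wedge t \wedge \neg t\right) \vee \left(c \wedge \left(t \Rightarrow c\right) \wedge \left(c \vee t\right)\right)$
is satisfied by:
  {c: True}


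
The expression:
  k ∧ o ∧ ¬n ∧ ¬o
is never true.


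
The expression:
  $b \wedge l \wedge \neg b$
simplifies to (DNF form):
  $\text{False}$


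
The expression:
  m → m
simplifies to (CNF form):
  True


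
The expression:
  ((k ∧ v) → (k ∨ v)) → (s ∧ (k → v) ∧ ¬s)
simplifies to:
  False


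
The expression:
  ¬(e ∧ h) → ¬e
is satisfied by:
  {h: True, e: False}
  {e: False, h: False}
  {e: True, h: True}


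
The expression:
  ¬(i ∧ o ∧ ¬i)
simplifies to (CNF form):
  True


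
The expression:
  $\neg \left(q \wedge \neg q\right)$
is always true.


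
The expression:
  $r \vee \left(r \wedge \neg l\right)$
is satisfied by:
  {r: True}


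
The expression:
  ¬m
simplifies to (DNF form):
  ¬m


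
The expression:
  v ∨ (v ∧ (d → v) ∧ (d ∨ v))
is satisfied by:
  {v: True}


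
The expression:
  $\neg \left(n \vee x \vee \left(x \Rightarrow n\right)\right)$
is never true.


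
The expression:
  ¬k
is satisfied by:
  {k: False}


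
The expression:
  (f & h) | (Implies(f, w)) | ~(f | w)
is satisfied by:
  {h: True, w: True, f: False}
  {h: True, w: False, f: False}
  {w: True, h: False, f: False}
  {h: False, w: False, f: False}
  {f: True, h: True, w: True}
  {f: True, h: True, w: False}
  {f: True, w: True, h: False}


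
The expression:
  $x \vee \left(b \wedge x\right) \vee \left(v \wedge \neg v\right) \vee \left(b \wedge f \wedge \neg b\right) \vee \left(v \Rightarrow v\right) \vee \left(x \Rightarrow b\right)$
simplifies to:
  $\text{True}$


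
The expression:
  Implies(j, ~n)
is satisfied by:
  {n: False, j: False}
  {j: True, n: False}
  {n: True, j: False}


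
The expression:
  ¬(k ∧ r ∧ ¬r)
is always true.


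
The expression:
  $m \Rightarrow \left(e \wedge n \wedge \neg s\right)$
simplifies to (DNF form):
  $\left(e \wedge n \wedge \neg s\right) \vee \neg m$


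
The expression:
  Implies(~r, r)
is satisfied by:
  {r: True}


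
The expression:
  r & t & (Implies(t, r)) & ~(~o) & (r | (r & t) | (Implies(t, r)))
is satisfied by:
  {t: True, r: True, o: True}


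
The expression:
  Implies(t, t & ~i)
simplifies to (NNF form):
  ~i | ~t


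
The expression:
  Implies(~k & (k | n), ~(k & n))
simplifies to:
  True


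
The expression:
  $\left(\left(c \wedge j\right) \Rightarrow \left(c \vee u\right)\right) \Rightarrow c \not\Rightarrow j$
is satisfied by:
  {c: True, j: False}


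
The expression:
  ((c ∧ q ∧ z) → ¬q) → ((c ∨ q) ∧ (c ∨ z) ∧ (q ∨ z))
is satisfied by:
  {q: True, z: True, c: True}
  {q: True, z: True, c: False}
  {q: True, c: True, z: False}
  {z: True, c: True, q: False}


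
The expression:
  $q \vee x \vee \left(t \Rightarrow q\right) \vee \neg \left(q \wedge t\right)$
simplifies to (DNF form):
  $\text{True}$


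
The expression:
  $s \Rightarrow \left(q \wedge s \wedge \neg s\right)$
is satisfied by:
  {s: False}


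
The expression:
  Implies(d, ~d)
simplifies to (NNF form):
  ~d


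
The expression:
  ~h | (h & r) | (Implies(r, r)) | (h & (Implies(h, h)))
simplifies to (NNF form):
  True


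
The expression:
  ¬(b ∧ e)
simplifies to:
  ¬b ∨ ¬e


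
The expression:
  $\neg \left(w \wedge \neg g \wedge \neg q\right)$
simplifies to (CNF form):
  $g \vee q \vee \neg w$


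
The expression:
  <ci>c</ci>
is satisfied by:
  {c: True}


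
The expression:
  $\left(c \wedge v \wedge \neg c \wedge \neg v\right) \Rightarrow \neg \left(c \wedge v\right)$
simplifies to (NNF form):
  $\text{True}$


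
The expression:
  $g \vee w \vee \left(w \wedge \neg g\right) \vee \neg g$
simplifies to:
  $\text{True}$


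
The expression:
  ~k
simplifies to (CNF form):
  ~k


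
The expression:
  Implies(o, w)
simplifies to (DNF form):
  w | ~o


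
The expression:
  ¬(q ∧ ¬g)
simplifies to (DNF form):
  g ∨ ¬q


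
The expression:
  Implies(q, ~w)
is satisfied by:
  {w: False, q: False}
  {q: True, w: False}
  {w: True, q: False}


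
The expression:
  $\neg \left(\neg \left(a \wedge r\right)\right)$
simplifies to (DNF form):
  $a \wedge r$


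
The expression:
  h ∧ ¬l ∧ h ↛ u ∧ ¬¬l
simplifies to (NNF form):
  False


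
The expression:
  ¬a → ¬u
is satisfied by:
  {a: True, u: False}
  {u: False, a: False}
  {u: True, a: True}


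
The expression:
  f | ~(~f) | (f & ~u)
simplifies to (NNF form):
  f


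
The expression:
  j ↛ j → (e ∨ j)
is always true.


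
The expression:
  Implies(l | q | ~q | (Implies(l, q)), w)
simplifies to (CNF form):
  w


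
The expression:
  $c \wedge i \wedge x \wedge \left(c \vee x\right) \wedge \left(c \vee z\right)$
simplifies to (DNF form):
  $c \wedge i \wedge x$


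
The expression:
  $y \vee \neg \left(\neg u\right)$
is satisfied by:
  {y: True, u: True}
  {y: True, u: False}
  {u: True, y: False}


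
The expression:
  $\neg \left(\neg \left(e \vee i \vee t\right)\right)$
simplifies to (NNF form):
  $e \vee i \vee t$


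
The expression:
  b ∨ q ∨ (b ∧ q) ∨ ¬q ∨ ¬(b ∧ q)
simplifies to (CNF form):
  True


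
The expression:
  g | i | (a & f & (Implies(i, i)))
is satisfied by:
  {i: True, g: True, f: True, a: True}
  {i: True, g: True, f: True, a: False}
  {i: True, g: True, a: True, f: False}
  {i: True, g: True, a: False, f: False}
  {i: True, f: True, a: True, g: False}
  {i: True, f: True, a: False, g: False}
  {i: True, f: False, a: True, g: False}
  {i: True, f: False, a: False, g: False}
  {g: True, f: True, a: True, i: False}
  {g: True, f: True, a: False, i: False}
  {g: True, a: True, f: False, i: False}
  {g: True, a: False, f: False, i: False}
  {f: True, a: True, g: False, i: False}


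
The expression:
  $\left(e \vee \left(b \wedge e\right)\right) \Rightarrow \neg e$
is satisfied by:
  {e: False}


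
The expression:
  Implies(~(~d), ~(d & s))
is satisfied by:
  {s: False, d: False}
  {d: True, s: False}
  {s: True, d: False}


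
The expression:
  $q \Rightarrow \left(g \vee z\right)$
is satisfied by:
  {z: True, g: True, q: False}
  {z: True, g: False, q: False}
  {g: True, z: False, q: False}
  {z: False, g: False, q: False}
  {z: True, q: True, g: True}
  {z: True, q: True, g: False}
  {q: True, g: True, z: False}


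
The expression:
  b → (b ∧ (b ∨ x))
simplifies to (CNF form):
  True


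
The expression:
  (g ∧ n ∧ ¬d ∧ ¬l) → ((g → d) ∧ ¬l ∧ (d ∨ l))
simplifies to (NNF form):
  d ∨ l ∨ ¬g ∨ ¬n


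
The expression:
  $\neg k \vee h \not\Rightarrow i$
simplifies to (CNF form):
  $\left(h \vee \neg k\right) \wedge \left(\neg i \vee \neg k\right)$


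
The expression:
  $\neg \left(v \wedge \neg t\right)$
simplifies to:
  $t \vee \neg v$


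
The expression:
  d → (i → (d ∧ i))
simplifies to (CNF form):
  True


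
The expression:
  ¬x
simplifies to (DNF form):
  ¬x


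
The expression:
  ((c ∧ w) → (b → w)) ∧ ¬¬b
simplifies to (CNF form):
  b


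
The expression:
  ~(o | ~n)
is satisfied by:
  {n: True, o: False}


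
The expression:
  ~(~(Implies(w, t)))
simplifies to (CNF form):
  t | ~w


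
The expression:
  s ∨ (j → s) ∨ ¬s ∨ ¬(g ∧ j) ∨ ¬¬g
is always true.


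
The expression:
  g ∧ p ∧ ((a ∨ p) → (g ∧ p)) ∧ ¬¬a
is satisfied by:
  {a: True, p: True, g: True}


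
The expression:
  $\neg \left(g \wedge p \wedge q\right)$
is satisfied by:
  {p: False, q: False, g: False}
  {g: True, p: False, q: False}
  {q: True, p: False, g: False}
  {g: True, q: True, p: False}
  {p: True, g: False, q: False}
  {g: True, p: True, q: False}
  {q: True, p: True, g: False}


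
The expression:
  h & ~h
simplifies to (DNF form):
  False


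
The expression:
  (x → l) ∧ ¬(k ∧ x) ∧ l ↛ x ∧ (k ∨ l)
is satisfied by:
  {l: True, x: False}


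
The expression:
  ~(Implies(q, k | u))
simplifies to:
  q & ~k & ~u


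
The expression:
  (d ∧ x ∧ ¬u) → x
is always true.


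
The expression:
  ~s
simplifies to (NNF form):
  ~s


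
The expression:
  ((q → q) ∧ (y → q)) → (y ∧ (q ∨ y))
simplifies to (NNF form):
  y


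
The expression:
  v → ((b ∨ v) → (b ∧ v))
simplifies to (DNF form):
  b ∨ ¬v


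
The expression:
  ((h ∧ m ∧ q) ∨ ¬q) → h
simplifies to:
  h ∨ q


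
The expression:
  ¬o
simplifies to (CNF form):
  ¬o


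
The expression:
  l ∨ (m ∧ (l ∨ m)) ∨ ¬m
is always true.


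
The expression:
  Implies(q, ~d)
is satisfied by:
  {q: False, d: False}
  {d: True, q: False}
  {q: True, d: False}


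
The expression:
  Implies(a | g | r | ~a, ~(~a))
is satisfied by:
  {a: True}


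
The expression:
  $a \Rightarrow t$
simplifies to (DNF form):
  $t \vee \neg a$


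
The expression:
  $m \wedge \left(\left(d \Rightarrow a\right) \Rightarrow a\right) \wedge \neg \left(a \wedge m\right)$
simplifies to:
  $d \wedge m \wedge \neg a$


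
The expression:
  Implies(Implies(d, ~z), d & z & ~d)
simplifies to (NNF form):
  d & z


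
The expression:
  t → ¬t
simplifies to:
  ¬t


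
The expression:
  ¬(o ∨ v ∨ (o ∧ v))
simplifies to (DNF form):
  ¬o ∧ ¬v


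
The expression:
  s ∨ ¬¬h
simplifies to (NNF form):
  h ∨ s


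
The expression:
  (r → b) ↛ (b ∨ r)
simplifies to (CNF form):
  ¬b ∧ ¬r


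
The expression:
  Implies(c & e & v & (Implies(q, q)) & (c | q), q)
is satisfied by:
  {q: True, v: False, c: False, e: False}
  {e: False, v: False, q: False, c: False}
  {e: True, q: True, v: False, c: False}
  {e: True, v: False, q: False, c: False}
  {c: True, q: True, e: False, v: False}
  {c: True, e: False, v: False, q: False}
  {c: True, e: True, q: True, v: False}
  {c: True, e: True, v: False, q: False}
  {q: True, v: True, c: False, e: False}
  {v: True, c: False, q: False, e: False}
  {e: True, v: True, q: True, c: False}
  {e: True, v: True, c: False, q: False}
  {q: True, v: True, c: True, e: False}
  {v: True, c: True, e: False, q: False}
  {e: True, v: True, c: True, q: True}
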